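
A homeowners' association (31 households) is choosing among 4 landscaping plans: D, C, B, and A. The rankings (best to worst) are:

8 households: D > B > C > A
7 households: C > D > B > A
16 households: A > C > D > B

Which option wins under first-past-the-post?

A

First-place votes: D 8, C 7, B 0, A 16.
A has the most first-place votes.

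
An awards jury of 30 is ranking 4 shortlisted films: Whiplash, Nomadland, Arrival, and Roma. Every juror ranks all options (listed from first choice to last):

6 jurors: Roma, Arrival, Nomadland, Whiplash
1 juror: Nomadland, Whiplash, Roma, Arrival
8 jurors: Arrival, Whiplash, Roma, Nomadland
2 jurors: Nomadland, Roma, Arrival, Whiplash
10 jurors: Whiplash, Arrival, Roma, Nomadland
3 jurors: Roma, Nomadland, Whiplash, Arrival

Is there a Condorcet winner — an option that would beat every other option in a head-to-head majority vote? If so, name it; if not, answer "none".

Arrival

Arrival vs Whiplash: 16–14 for Arrival.
Arrival vs Nomadland: 24–6 for Arrival.
Arrival vs Roma: 18–12 for Arrival.
Arrival beats every other option head-to-head.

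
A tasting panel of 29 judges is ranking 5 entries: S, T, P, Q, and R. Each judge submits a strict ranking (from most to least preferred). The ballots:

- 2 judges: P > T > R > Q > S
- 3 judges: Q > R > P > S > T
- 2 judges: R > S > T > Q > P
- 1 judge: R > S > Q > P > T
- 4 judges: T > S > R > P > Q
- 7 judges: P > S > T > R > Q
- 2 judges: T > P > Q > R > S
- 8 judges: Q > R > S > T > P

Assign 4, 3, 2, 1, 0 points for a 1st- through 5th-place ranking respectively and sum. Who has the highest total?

S: 2·0 + 3·1 + 2·3 + 1·3 + 4·3 + 7·3 + 2·0 + 8·2 = 61
T: 2·3 + 3·0 + 2·2 + 1·0 + 4·4 + 7·2 + 2·4 + 8·1 = 56
P: 2·4 + 3·2 + 2·0 + 1·1 + 4·1 + 7·4 + 2·3 + 8·0 = 53
Q: 2·1 + 3·4 + 2·1 + 1·2 + 4·0 + 7·0 + 2·2 + 8·4 = 54
R: 2·2 + 3·3 + 2·4 + 1·4 + 4·2 + 7·1 + 2·1 + 8·3 = 66
R has the highest Borda score (66).

R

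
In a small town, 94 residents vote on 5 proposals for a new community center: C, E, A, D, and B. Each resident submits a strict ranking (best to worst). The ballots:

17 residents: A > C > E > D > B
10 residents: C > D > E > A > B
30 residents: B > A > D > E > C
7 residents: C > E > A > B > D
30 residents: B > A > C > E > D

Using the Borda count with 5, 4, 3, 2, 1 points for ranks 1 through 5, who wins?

A

C: 17·4 + 10·5 + 30·1 + 7·5 + 30·3 = 273
E: 17·3 + 10·3 + 30·2 + 7·4 + 30·2 = 229
A: 17·5 + 10·2 + 30·4 + 7·3 + 30·4 = 366
D: 17·2 + 10·4 + 30·3 + 7·1 + 30·1 = 201
B: 17·1 + 10·1 + 30·5 + 7·2 + 30·5 = 341
A has the highest Borda score (366).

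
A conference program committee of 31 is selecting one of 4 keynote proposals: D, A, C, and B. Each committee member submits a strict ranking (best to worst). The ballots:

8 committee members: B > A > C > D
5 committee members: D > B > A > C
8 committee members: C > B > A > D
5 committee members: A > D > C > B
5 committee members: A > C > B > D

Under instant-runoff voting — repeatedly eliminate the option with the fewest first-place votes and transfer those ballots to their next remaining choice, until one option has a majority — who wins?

Round 1: D 5, A 10, C 8, B 8. Eliminate D.
Round 2: A 10, C 8, B 13. Eliminate C.
Round 3: A 10, B 21. B has a majority.

B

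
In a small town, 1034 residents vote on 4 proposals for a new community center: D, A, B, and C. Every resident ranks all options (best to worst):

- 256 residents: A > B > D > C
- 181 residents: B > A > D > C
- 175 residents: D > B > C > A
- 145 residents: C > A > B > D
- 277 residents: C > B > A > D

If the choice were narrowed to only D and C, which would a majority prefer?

Voters preferring D to C: 612; preferring C to D: 422.
D wins the head-to-head.

D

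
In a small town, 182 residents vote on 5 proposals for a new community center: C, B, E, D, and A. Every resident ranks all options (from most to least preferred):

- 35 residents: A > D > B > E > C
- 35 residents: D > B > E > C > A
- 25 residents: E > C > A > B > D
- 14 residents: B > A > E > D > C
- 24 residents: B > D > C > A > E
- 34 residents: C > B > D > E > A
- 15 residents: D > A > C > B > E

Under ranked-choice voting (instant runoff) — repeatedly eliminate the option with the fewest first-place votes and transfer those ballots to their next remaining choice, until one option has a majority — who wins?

Round 1: C 34, B 38, E 25, D 50, A 35. Eliminate E.
Round 2: C 59, B 38, D 50, A 35. Eliminate A.
Round 3: C 59, B 38, D 85. Eliminate B.
Round 4: C 59, D 123. D has a majority.

D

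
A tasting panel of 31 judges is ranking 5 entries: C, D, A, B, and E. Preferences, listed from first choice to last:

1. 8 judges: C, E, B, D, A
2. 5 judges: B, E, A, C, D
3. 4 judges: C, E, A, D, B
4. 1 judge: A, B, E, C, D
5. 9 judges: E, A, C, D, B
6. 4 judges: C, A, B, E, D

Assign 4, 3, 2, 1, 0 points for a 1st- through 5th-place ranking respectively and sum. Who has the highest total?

E

C: 8·4 + 5·1 + 4·4 + 1·1 + 9·2 + 4·4 = 88
D: 8·1 + 5·0 + 4·1 + 1·0 + 9·1 + 4·0 = 21
A: 8·0 + 5·2 + 4·2 + 1·4 + 9·3 + 4·3 = 61
B: 8·2 + 5·4 + 4·0 + 1·3 + 9·0 + 4·2 = 47
E: 8·3 + 5·3 + 4·3 + 1·2 + 9·4 + 4·1 = 93
E has the highest Borda score (93).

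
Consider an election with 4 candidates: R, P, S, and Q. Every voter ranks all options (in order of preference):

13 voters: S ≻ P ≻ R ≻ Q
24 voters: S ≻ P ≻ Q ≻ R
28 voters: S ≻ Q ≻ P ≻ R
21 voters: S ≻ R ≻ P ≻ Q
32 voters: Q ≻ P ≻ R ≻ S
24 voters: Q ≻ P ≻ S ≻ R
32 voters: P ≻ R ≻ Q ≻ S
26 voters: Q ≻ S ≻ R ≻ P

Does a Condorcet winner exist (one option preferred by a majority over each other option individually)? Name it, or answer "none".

Q

Q vs R: 134–66 for Q.
Q vs P: 110–90 for Q.
Q vs S: 114–86 for Q.
Q beats every other option head-to-head.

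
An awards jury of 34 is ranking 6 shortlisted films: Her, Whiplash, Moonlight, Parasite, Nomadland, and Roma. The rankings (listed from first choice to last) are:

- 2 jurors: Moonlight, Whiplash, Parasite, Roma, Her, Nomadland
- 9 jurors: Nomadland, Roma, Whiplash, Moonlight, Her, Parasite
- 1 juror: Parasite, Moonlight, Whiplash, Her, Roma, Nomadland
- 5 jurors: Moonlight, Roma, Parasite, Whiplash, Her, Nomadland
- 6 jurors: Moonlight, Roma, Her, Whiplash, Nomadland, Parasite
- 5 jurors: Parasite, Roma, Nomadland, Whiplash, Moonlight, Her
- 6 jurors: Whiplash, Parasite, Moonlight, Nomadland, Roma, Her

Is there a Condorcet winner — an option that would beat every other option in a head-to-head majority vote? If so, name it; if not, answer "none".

none

Checking pairwise contests:
Whiplash beats Her 28–6.
Roma beats Whiplash 25–9.
Whiplash beats Moonlight 20–14.
Whiplash beats Parasite 23–11.
Whiplash beats Nomadland 20–14.
Moonlight beats Roma 20–14.
Every option loses at least one head-to-head, so there is no Condorcet winner.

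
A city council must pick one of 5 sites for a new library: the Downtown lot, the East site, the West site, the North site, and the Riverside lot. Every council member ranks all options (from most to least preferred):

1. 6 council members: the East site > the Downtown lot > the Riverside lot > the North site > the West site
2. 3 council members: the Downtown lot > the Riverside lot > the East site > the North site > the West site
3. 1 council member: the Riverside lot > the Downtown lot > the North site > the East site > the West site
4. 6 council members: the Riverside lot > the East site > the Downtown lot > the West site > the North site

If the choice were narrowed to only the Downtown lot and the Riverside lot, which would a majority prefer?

the Downtown lot

Voters preferring the Downtown lot to the Riverside lot: 9; preferring the Riverside lot to the Downtown lot: 7.
the Downtown lot wins the head-to-head.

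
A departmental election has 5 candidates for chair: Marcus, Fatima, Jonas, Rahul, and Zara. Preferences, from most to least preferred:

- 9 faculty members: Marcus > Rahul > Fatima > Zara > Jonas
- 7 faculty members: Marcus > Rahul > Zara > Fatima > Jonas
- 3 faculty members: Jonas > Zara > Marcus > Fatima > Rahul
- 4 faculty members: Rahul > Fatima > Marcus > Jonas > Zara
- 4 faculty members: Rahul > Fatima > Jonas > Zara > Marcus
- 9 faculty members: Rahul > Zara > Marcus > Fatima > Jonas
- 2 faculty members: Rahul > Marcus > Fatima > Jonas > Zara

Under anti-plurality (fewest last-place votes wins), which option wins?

Last-place votes: Marcus 4, Fatima 0, Jonas 25, Rahul 3, Zara 6.
Fatima is ranked last by the fewest voters, so Fatima wins.

Fatima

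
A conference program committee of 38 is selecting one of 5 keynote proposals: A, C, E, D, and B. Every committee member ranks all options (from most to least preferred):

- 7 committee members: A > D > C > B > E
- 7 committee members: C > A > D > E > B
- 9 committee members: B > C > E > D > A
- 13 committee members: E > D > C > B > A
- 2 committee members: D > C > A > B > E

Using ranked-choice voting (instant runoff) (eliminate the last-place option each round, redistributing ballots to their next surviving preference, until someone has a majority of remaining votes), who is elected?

C

Round 1: A 7, C 7, E 13, D 2, B 9. Eliminate D.
Round 2: A 7, C 9, E 13, B 9. Eliminate A.
Round 3: C 16, E 13, B 9. Eliminate B.
Round 4: C 25, E 13. C has a majority.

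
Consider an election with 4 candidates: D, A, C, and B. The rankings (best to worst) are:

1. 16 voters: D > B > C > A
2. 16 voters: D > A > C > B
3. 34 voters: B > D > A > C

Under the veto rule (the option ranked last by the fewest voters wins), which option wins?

D

Last-place votes: D 0, A 16, C 34, B 16.
D is ranked last by the fewest voters, so D wins.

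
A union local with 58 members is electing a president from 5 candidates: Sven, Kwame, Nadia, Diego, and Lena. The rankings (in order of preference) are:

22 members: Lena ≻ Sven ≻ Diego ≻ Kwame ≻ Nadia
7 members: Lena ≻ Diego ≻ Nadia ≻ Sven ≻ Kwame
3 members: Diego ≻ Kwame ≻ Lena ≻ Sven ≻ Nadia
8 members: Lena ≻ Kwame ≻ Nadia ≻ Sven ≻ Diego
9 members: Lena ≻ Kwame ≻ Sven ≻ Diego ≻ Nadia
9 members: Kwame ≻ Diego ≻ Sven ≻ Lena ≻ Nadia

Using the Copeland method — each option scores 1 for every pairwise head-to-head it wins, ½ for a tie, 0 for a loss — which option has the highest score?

Sven: beats Nadia and Diego; ties Kwame; loses to Lena → score 2.5.
Kwame: beats Nadia; ties Sven; loses to Diego and Lena → score 1.5.
Nadia: loses to Sven, Kwame, Diego, and Lena → score 0.
Diego: beats Kwame and Nadia; loses to Sven and Lena → score 2.
Lena: beats Sven, Kwame, Nadia, and Diego → score 4.
Lena has the best pairwise record.

Lena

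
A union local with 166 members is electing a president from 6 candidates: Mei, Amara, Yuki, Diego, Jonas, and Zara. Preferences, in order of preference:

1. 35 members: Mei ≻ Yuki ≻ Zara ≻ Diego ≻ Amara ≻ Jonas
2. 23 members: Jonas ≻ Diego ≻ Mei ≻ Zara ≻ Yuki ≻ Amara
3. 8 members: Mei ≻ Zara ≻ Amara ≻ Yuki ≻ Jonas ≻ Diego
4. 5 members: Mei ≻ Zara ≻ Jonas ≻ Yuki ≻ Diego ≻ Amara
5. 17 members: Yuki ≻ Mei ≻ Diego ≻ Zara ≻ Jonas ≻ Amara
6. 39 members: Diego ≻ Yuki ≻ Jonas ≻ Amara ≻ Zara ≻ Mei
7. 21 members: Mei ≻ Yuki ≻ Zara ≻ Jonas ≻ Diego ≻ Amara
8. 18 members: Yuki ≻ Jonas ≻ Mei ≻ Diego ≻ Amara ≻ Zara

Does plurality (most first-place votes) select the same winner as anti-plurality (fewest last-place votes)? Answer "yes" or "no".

Plurality — first-place votes: Mei 69, Amara 0, Yuki 35, Diego 39, Jonas 23, Zara 0. Winner: Mei.
Anti-plurality — last-place votes: Mei 39, Amara 66, Yuki 0, Diego 8, Jonas 35, Zara 18. Winner: Yuki.
The two methods disagree.

no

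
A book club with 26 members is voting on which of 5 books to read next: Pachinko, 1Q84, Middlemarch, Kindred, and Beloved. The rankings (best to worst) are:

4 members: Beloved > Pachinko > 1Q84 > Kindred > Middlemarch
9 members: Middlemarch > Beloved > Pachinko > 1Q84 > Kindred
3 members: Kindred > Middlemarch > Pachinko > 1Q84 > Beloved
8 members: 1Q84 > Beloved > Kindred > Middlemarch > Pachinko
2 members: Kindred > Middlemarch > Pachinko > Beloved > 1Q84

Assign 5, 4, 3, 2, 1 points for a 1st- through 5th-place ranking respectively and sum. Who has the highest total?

Beloved

Pachinko: 4·4 + 9·3 + 3·3 + 8·1 + 2·3 = 66
1Q84: 4·3 + 9·2 + 3·2 + 8·5 + 2·1 = 78
Middlemarch: 4·1 + 9·5 + 3·4 + 8·2 + 2·4 = 85
Kindred: 4·2 + 9·1 + 3·5 + 8·3 + 2·5 = 66
Beloved: 4·5 + 9·4 + 3·1 + 8·4 + 2·2 = 95
Beloved has the highest Borda score (95).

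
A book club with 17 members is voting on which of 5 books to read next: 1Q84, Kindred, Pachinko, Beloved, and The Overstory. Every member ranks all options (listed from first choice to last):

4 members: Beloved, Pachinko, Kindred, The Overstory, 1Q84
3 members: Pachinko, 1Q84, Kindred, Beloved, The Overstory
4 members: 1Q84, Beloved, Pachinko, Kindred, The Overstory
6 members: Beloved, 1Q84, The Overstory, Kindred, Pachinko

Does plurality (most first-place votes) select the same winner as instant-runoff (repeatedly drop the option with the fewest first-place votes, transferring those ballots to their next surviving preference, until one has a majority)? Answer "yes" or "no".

yes

Plurality — first-place votes: 1Q84 4, Kindred 0, Pachinko 3, Beloved 10, The Overstory 0. Winner: Beloved.
Instant-runoff — R1 1Q84 4, Kindred 0, Pachinko 3, Beloved 10, The Overstory 0 (Beloved winner). Winner: Beloved.
The two methods agree.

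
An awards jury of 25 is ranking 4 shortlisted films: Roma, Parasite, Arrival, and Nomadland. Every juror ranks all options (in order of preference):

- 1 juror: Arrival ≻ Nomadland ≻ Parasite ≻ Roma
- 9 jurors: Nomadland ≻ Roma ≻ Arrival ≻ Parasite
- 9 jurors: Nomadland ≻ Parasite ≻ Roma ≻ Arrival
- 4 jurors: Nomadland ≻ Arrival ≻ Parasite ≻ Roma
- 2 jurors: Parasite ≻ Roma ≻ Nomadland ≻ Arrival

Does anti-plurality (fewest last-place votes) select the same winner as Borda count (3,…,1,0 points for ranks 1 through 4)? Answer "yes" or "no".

Anti-plurality — last-place votes: Roma 5, Parasite 9, Arrival 11, Nomadland 0. Winner: Nomadland.
Borda — scores: Roma 31, Parasite 29, Arrival 20, Nomadland 70. Winner: Nomadland.
The two methods agree.

yes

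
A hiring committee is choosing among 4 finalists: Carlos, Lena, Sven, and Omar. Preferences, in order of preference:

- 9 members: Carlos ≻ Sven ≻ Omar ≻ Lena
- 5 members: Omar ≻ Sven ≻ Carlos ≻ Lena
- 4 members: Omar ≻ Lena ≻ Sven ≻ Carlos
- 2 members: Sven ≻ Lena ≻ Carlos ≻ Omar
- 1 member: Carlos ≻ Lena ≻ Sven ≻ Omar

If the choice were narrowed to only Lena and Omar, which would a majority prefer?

Omar

Voters preferring Lena to Omar: 3; preferring Omar to Lena: 18.
Omar wins the head-to-head.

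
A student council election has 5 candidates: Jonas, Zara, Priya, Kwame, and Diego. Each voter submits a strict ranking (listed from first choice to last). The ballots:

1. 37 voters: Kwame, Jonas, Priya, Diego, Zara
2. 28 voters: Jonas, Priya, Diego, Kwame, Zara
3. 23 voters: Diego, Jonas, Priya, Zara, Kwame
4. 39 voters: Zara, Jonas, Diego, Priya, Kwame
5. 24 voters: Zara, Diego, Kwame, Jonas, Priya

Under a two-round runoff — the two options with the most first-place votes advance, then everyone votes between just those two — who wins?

Round 1 first-place votes: Jonas 28, Zara 63, Priya 0, Kwame 37, Diego 23.
Zara and Kwame advance.
Runoff: Zara is preferred to Kwame by 86 voters; Kwame by 65.
Zara wins the runoff.

Zara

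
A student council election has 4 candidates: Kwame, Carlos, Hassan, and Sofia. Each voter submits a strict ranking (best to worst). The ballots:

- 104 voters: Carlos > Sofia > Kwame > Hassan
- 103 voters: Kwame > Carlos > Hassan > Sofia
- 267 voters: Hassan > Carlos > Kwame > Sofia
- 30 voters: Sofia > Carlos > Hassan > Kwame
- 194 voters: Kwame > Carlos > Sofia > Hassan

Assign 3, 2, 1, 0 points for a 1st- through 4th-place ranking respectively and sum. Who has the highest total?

Kwame: 104·1 + 103·3 + 267·1 + 30·0 + 194·3 = 1262
Carlos: 104·3 + 103·2 + 267·2 + 30·2 + 194·2 = 1500
Hassan: 104·0 + 103·1 + 267·3 + 30·1 + 194·0 = 934
Sofia: 104·2 + 103·0 + 267·0 + 30·3 + 194·1 = 492
Carlos has the highest Borda score (1500).

Carlos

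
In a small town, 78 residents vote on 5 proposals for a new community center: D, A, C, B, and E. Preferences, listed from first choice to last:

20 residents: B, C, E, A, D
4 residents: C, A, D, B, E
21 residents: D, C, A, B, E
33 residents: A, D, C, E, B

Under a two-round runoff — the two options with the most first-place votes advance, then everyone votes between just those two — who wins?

A

Round 1 first-place votes: D 21, A 33, C 4, B 20, E 0.
A and D advance.
Runoff: A is preferred to D by 57 voters; D by 21.
A wins the runoff.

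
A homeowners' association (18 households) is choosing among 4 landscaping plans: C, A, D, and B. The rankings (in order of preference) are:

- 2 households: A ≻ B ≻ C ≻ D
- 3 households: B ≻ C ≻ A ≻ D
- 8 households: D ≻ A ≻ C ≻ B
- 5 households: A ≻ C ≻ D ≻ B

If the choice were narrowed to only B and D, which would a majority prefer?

Voters preferring B to D: 5; preferring D to B: 13.
D wins the head-to-head.

D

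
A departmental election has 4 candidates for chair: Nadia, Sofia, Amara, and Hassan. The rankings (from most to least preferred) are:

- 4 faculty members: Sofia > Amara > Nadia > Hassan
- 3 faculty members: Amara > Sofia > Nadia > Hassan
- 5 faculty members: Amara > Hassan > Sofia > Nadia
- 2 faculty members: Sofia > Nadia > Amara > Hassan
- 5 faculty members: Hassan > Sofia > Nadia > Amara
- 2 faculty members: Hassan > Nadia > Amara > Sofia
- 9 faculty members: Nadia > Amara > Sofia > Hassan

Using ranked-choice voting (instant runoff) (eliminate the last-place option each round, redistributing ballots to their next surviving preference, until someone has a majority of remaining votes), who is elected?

Nadia

Round 1: Nadia 9, Sofia 6, Amara 8, Hassan 7. Eliminate Sofia.
Round 2: Nadia 11, Amara 12, Hassan 7. Eliminate Hassan.
Round 3: Nadia 18, Amara 12. Nadia has a majority.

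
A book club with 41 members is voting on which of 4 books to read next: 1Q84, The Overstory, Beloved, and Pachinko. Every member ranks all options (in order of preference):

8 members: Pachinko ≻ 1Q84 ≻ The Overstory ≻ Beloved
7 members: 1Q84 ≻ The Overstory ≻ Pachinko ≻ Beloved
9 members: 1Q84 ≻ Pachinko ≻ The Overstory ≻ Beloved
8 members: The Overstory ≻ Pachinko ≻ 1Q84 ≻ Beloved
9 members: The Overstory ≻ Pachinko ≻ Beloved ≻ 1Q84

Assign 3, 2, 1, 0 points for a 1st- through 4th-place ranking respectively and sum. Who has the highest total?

1Q84: 8·2 + 7·3 + 9·3 + 8·1 + 9·0 = 72
The Overstory: 8·1 + 7·2 + 9·1 + 8·3 + 9·3 = 82
Beloved: 8·0 + 7·0 + 9·0 + 8·0 + 9·1 = 9
Pachinko: 8·3 + 7·1 + 9·2 + 8·2 + 9·2 = 83
Pachinko has the highest Borda score (83).

Pachinko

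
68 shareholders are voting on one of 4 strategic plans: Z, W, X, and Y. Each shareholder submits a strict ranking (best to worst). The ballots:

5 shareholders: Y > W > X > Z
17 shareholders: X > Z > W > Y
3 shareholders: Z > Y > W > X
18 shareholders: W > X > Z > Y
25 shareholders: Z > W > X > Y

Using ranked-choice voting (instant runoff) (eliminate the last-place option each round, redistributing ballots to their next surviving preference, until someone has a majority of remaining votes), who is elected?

Round 1: Z 28, W 18, X 17, Y 5. Eliminate Y.
Round 2: Z 28, W 23, X 17. Eliminate X.
Round 3: Z 45, W 23. Z has a majority.

Z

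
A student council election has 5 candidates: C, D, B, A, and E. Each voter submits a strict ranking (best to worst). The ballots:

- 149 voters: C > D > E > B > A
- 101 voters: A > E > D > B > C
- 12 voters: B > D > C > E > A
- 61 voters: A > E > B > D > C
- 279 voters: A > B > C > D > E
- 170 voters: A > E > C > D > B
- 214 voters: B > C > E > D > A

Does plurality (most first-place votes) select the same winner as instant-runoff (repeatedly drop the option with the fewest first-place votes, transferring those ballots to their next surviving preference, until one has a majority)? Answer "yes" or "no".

Plurality — first-place votes: C 149, D 0, B 226, A 611, E 0. Winner: A.
Instant-runoff — R1 C 149, D 0, B 226, A 611, E 0 (A winner). Winner: A.
The two methods agree.

yes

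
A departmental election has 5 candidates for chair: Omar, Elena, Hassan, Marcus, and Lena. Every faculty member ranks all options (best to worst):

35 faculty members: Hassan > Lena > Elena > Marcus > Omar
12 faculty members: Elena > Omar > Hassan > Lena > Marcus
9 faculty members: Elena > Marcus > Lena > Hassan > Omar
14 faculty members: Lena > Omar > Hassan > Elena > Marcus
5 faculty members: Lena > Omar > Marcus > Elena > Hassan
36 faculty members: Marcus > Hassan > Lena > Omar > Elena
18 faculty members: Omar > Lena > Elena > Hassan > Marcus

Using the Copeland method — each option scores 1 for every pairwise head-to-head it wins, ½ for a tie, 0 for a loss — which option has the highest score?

Hassan

Omar: beats Elena; loses to Hassan, Marcus, and Lena → score 1.
Elena: beats Marcus; loses to Omar, Hassan, and Lena → score 1.
Hassan: beats Omar, Elena, Marcus, and Lena → score 4.
Marcus: beats Omar; loses to Elena, Hassan, and Lena → score 1.
Lena: beats Omar, Elena, and Marcus; loses to Hassan → score 3.
Hassan has the best pairwise record.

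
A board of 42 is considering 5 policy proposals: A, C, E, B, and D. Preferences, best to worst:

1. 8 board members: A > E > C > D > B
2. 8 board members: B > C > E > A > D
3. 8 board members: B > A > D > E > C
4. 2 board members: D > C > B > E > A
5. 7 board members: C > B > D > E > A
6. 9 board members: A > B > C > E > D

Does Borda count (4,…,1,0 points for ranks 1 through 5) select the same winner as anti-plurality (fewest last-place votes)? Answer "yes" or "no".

Borda — scores: A 100, C 92, E 66, B 116, D 46. Winner: B.
Anti-plurality — last-place votes: A 9, C 8, E 0, B 8, D 17. Winner: E.
The two methods disagree.

no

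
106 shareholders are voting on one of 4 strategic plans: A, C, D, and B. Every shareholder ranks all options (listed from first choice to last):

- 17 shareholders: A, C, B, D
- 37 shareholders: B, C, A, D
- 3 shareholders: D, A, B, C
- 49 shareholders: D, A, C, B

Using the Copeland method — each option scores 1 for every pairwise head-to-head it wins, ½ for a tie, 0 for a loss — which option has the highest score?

A

A: beats C, D, and B → score 3.
C: beats D and B; loses to A → score 2.
D: loses to A, C, and B → score 0.
B: beats D; loses to A and C → score 1.
A has the best pairwise record.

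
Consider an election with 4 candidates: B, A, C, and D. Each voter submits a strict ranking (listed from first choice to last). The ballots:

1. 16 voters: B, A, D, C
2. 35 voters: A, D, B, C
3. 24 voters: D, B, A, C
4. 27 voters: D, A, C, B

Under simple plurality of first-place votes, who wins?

D

First-place votes: B 16, A 35, C 0, D 51.
D has the most first-place votes.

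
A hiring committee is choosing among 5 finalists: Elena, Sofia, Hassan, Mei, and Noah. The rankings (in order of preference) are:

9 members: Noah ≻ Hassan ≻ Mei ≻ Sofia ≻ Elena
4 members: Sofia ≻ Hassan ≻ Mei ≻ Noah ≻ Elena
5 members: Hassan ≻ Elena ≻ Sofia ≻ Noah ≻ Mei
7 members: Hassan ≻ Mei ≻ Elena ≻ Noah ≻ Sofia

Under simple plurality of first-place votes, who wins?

First-place votes: Elena 0, Sofia 4, Hassan 12, Mei 0, Noah 9.
Hassan has the most first-place votes.

Hassan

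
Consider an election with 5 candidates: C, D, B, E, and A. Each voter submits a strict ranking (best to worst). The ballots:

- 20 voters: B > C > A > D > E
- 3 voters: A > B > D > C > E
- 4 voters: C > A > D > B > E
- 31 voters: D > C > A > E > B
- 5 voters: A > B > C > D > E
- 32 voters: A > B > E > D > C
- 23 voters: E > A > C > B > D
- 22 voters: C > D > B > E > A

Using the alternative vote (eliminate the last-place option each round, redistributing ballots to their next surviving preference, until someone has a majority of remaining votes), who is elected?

Round 1: C 26, D 31, B 20, E 23, A 40. Eliminate B.
Round 2: C 46, D 31, E 23, A 40. Eliminate E.
Round 3: C 46, D 31, A 63. Eliminate D.
Round 4: C 77, A 63. C has a majority.

C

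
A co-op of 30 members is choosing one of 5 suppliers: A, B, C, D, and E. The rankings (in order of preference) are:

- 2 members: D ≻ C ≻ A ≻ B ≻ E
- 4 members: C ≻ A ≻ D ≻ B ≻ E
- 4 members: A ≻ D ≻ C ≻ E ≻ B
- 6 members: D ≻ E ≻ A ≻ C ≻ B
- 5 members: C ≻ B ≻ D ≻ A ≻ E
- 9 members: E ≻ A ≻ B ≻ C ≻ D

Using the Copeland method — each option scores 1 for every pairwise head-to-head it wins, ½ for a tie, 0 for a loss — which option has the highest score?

A: beats B, C, and D; ties E → score 3.5.
B: loses to A, C, D, and E → score 0.
C: beats B and D; ties E; loses to A → score 2.5.
D: beats B and E; loses to A and C → score 2.
E: beats B; ties A and C; loses to D → score 2.
A has the best pairwise record.

A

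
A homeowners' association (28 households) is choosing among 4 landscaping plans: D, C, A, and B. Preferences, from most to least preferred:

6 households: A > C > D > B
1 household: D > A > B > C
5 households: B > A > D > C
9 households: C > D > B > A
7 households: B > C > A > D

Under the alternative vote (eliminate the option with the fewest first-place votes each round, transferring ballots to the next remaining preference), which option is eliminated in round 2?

Round 1: D 1, C 9, A 6, B 12. Eliminate D.
Round 2: C 9, A 7, B 12. Eliminate A.

A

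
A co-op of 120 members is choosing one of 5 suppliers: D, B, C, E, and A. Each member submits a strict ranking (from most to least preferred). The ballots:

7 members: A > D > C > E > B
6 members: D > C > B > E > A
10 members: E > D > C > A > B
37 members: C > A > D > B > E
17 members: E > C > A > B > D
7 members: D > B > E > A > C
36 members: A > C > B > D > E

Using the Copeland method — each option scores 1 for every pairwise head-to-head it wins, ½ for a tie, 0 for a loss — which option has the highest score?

C

D: beats B and E; loses to C and A → score 2.
B: beats E; loses to D, C, and A → score 1.
C: beats D, B, E, and A → score 4.
E: loses to D, B, C, and A → score 0.
A: beats D, B, and E; loses to C → score 3.
C has the best pairwise record.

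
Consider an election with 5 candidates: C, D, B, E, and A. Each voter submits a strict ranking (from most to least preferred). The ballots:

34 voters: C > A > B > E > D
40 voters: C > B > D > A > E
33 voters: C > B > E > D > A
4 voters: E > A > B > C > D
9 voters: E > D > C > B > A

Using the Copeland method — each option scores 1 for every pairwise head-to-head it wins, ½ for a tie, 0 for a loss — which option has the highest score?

C

C: beats D, B, E, and A → score 4.
D: beats A; loses to C, B, and E → score 1.
B: beats D, E, and A; loses to C → score 3.
E: beats D; loses to C, B, and A → score 1.
A: beats E; loses to C, D, and B → score 1.
C has the best pairwise record.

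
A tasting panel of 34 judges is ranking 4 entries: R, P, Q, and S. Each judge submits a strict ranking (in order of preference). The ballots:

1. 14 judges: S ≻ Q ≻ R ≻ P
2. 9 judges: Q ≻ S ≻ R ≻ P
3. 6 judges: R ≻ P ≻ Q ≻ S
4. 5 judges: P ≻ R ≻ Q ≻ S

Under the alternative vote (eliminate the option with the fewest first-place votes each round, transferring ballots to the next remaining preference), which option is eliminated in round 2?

Q

Round 1: R 6, P 5, Q 9, S 14. Eliminate P.
Round 2: R 11, Q 9, S 14. Eliminate Q.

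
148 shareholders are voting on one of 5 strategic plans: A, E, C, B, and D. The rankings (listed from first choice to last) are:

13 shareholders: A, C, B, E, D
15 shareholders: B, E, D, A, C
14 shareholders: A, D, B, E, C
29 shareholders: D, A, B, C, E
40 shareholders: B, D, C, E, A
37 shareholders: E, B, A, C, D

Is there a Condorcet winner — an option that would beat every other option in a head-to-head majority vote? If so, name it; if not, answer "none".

B

B vs A: 92–56 for B.
B vs E: 111–37 for B.
B vs C: 135–13 for B.
B vs D: 105–43 for B.
B beats every other option head-to-head.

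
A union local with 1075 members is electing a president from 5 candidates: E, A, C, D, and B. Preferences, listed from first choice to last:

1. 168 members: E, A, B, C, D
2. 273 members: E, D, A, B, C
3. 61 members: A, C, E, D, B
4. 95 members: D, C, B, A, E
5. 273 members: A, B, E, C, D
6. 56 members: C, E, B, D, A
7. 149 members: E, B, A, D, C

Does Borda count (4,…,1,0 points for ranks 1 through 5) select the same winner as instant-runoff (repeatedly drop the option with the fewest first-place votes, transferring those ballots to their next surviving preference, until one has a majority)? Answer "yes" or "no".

yes

Borda — scores: E 3196, A 2779, C 1133, D 1465, B 2177. Winner: E.
Instant-runoff — R1 E 590, A 334, C 56, D 95, B 0 (E winner). Winner: E.
The two methods agree.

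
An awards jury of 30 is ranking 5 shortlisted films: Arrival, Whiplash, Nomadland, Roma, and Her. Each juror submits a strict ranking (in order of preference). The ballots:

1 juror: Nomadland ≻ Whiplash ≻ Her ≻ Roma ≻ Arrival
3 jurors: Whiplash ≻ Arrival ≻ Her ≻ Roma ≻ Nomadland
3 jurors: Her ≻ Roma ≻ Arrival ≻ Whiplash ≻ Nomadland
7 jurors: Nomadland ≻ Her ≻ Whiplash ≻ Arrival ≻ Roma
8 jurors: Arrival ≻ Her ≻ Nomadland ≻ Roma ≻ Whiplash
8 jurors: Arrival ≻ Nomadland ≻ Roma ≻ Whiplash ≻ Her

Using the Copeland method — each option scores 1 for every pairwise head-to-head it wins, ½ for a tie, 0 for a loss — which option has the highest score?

Arrival

Arrival: beats Whiplash, Nomadland, Roma, and Her → score 4.
Whiplash: loses to Arrival, Nomadland, Roma, and Her → score 0.
Nomadland: beats Whiplash, Roma, and Her; loses to Arrival → score 3.
Roma: beats Whiplash; loses to Arrival, Nomadland, and Her → score 1.
Her: beats Whiplash and Roma; loses to Arrival and Nomadland → score 2.
Arrival has the best pairwise record.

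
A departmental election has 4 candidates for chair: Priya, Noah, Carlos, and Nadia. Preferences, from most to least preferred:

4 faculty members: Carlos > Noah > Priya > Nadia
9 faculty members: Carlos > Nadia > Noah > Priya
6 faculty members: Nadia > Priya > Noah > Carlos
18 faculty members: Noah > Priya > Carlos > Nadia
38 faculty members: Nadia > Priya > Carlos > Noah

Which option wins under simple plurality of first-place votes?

Nadia

First-place votes: Priya 0, Noah 18, Carlos 13, Nadia 44.
Nadia has the most first-place votes.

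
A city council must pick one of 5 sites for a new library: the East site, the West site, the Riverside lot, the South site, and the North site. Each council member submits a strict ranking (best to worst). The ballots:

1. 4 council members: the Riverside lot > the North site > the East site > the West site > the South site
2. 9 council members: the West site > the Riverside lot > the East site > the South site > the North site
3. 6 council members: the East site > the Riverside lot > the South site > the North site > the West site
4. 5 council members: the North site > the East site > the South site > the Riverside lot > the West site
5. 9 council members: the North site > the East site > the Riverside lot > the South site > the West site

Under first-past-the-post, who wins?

First-place votes: the East site 6, the West site 9, the Riverside lot 4, the South site 0, the North site 14.
the North site has the most first-place votes.

the North site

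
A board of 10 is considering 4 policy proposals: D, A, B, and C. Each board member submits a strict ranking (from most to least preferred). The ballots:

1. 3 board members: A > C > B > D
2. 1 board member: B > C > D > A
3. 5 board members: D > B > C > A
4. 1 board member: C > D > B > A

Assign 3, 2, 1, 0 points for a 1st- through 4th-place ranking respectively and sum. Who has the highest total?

D: 3·0 + 1·1 + 5·3 + 1·2 = 18
A: 3·3 + 1·0 + 5·0 + 1·0 = 9
B: 3·1 + 1·3 + 5·2 + 1·1 = 17
C: 3·2 + 1·2 + 5·1 + 1·3 = 16
D has the highest Borda score (18).

D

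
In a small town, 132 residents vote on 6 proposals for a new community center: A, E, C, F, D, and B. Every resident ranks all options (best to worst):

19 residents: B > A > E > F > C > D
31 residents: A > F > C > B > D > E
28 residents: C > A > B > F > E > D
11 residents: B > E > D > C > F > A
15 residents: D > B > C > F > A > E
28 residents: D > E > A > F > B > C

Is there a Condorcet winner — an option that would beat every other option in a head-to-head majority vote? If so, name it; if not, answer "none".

A

A vs E: 93–39 for A.
A vs C: 78–54 for A.
A vs F: 106–26 for A.
A vs D: 78–54 for A.
A vs B: 87–45 for A.
A beats every other option head-to-head.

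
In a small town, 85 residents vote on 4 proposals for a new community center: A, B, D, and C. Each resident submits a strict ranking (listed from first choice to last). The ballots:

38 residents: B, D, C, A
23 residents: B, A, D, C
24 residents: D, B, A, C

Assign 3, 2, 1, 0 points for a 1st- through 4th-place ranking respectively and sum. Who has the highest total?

A: 38·0 + 23·2 + 24·1 = 70
B: 38·3 + 23·3 + 24·2 = 231
D: 38·2 + 23·1 + 24·3 = 171
C: 38·1 + 23·0 + 24·0 = 38
B has the highest Borda score (231).

B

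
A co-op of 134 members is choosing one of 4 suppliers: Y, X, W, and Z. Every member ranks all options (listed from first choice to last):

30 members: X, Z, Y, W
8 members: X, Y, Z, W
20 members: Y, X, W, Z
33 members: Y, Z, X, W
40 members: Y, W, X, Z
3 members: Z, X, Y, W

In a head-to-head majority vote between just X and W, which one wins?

X

Voters preferring X to W: 94; preferring W to X: 40.
X wins the head-to-head.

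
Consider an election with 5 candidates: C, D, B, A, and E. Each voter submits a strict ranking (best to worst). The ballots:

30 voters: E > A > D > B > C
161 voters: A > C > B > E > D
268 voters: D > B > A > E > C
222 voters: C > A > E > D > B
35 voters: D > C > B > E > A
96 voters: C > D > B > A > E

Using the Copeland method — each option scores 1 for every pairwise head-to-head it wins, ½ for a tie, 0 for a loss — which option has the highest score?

A

C: beats D, B, and E; loses to A → score 3.
D: beats B; loses to C, A, and E → score 1.
B: beats E; loses to C, D, and A → score 1.
A: beats C, D, B, and E → score 4.
E: beats D; loses to C, B, and A → score 1.
A has the best pairwise record.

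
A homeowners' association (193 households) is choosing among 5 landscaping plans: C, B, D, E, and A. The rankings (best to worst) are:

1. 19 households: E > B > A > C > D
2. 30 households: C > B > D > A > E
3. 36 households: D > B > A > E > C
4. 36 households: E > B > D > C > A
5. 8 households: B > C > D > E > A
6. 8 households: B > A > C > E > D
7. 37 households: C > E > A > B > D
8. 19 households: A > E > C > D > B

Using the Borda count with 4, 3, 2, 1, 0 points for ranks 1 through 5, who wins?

C: 19·1 + 30·4 + 36·0 + 36·1 + 8·3 + 8·2 + 37·4 + 19·2 = 401
B: 19·3 + 30·3 + 36·3 + 36·3 + 8·4 + 8·4 + 37·1 + 19·0 = 464
D: 19·0 + 30·2 + 36·4 + 36·2 + 8·2 + 8·0 + 37·0 + 19·1 = 311
E: 19·4 + 30·0 + 36·1 + 36·4 + 8·1 + 8·1 + 37·3 + 19·3 = 440
A: 19·2 + 30·1 + 36·2 + 36·0 + 8·0 + 8·3 + 37·2 + 19·4 = 314
B has the highest Borda score (464).

B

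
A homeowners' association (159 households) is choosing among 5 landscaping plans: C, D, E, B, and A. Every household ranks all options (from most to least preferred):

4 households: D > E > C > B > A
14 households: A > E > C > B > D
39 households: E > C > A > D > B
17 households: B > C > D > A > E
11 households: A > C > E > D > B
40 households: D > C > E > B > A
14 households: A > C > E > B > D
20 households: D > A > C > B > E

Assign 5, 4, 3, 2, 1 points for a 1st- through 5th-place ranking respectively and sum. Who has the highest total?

C

C: 4·3 + 14·3 + 39·4 + 17·4 + 11·4 + 40·4 + 14·4 + 20·3 = 598
D: 4·5 + 14·1 + 39·2 + 17·3 + 11·2 + 40·5 + 14·1 + 20·5 = 499
E: 4·4 + 14·4 + 39·5 + 17·1 + 11·3 + 40·3 + 14·3 + 20·1 = 499
B: 4·2 + 14·2 + 39·1 + 17·5 + 11·1 + 40·2 + 14·2 + 20·2 = 319
A: 4·1 + 14·5 + 39·3 + 17·2 + 11·5 + 40·1 + 14·5 + 20·4 = 470
C has the highest Borda score (598).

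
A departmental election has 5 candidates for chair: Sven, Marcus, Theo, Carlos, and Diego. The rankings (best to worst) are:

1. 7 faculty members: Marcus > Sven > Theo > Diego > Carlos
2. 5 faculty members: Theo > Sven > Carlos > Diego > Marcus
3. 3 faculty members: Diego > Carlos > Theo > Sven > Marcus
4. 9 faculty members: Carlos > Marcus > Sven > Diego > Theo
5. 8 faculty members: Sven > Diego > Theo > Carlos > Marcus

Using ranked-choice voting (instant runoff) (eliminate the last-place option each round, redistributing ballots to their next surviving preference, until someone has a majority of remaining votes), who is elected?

Sven

Round 1: Sven 8, Marcus 7, Theo 5, Carlos 9, Diego 3. Eliminate Diego.
Round 2: Sven 8, Marcus 7, Theo 5, Carlos 12. Eliminate Theo.
Round 3: Sven 13, Marcus 7, Carlos 12. Eliminate Marcus.
Round 4: Sven 20, Carlos 12. Sven has a majority.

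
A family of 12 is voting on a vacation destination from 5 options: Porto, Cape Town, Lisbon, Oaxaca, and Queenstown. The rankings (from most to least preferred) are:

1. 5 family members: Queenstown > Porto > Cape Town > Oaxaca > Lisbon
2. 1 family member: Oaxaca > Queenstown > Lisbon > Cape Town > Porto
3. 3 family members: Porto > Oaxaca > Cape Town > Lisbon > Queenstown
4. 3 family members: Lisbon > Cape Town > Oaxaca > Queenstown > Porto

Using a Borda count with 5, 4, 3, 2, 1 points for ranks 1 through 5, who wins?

Porto

Porto: 5·4 + 1·1 + 3·5 + 3·1 = 39
Cape Town: 5·3 + 1·2 + 3·3 + 3·4 = 38
Lisbon: 5·1 + 1·3 + 3·2 + 3·5 = 29
Oaxaca: 5·2 + 1·5 + 3·4 + 3·3 = 36
Queenstown: 5·5 + 1·4 + 3·1 + 3·2 = 38
Porto has the highest Borda score (39).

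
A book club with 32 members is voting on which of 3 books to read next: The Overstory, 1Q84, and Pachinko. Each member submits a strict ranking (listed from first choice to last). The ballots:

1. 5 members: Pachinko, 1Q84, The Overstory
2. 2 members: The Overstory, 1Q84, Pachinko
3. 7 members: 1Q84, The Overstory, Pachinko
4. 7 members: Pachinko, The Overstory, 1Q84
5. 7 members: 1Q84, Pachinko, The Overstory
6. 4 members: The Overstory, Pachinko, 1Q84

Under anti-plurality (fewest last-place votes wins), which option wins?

Pachinko

Last-place votes: The Overstory 12, 1Q84 11, Pachinko 9.
Pachinko is ranked last by the fewest voters, so Pachinko wins.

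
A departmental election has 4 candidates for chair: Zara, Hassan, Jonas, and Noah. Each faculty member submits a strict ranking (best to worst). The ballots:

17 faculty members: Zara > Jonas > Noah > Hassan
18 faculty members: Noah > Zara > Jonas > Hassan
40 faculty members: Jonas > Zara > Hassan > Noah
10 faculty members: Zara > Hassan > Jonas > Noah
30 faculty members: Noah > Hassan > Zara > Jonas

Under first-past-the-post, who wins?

Noah

First-place votes: Zara 27, Hassan 0, Jonas 40, Noah 48.
Noah has the most first-place votes.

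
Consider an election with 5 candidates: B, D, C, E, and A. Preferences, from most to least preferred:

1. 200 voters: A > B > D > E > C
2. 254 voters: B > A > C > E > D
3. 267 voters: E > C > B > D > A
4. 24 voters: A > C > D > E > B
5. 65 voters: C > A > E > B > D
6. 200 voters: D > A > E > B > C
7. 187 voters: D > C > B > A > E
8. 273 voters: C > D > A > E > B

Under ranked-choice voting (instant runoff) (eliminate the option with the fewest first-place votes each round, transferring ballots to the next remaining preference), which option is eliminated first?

A

Round 1: B 254, D 387, C 338, E 267, A 224. Eliminate A.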